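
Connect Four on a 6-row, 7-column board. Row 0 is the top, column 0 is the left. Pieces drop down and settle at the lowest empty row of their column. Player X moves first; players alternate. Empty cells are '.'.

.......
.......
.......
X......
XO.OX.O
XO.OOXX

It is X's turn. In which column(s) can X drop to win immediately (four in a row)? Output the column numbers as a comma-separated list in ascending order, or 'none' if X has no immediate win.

Answer: 0

Derivation:
col 0: drop X → WIN!
col 1: drop X → no win
col 2: drop X → no win
col 3: drop X → no win
col 4: drop X → no win
col 5: drop X → no win
col 6: drop X → no win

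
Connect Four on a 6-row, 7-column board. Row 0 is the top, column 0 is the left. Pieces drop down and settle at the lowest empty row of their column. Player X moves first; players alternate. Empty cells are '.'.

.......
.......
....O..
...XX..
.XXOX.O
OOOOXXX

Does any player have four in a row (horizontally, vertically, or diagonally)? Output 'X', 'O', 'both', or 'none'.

O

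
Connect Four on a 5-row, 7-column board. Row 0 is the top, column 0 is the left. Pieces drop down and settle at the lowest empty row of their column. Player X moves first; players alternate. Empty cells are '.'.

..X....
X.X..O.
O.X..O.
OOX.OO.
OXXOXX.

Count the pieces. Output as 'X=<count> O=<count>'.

X=9 O=9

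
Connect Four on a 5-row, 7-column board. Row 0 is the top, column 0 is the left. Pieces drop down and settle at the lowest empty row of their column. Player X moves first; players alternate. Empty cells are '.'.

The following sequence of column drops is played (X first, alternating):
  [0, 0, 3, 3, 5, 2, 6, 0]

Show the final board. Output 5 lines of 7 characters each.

Move 1: X drops in col 0, lands at row 4
Move 2: O drops in col 0, lands at row 3
Move 3: X drops in col 3, lands at row 4
Move 4: O drops in col 3, lands at row 3
Move 5: X drops in col 5, lands at row 4
Move 6: O drops in col 2, lands at row 4
Move 7: X drops in col 6, lands at row 4
Move 8: O drops in col 0, lands at row 2

Answer: .......
.......
O......
O..O...
X.OX.XX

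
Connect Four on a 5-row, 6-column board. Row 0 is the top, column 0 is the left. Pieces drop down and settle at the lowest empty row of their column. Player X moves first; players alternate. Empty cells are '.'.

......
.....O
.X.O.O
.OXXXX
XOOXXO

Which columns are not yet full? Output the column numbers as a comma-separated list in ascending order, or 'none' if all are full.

col 0: top cell = '.' → open
col 1: top cell = '.' → open
col 2: top cell = '.' → open
col 3: top cell = '.' → open
col 4: top cell = '.' → open
col 5: top cell = '.' → open

Answer: 0,1,2,3,4,5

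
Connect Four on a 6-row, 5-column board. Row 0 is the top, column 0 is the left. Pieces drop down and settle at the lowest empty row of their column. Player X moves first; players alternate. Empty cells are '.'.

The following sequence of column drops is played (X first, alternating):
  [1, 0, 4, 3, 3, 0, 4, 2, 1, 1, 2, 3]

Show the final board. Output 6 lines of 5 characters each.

Answer: .....
.....
.....
.O.O.
OXXXX
OXOOX

Derivation:
Move 1: X drops in col 1, lands at row 5
Move 2: O drops in col 0, lands at row 5
Move 3: X drops in col 4, lands at row 5
Move 4: O drops in col 3, lands at row 5
Move 5: X drops in col 3, lands at row 4
Move 6: O drops in col 0, lands at row 4
Move 7: X drops in col 4, lands at row 4
Move 8: O drops in col 2, lands at row 5
Move 9: X drops in col 1, lands at row 4
Move 10: O drops in col 1, lands at row 3
Move 11: X drops in col 2, lands at row 4
Move 12: O drops in col 3, lands at row 3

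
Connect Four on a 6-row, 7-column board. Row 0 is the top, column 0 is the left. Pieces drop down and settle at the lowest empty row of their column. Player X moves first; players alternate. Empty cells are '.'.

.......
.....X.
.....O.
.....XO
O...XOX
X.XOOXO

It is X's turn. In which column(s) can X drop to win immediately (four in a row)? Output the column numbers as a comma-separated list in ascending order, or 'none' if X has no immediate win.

Answer: none

Derivation:
col 0: drop X → no win
col 1: drop X → no win
col 2: drop X → no win
col 3: drop X → no win
col 4: drop X → no win
col 5: drop X → no win
col 6: drop X → no win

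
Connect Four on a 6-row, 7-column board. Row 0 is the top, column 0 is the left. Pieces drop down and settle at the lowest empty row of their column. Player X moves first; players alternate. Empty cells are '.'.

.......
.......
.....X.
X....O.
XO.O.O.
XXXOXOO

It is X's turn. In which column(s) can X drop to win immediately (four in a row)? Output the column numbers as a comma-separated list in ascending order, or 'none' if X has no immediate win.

col 0: drop X → WIN!
col 1: drop X → no win
col 2: drop X → no win
col 3: drop X → no win
col 4: drop X → no win
col 5: drop X → no win
col 6: drop X → no win

Answer: 0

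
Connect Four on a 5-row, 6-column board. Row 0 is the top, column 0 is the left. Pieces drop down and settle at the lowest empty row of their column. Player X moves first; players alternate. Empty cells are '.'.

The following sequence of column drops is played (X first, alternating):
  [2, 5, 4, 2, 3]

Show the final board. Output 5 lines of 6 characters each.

Answer: ......
......
......
..O...
..XXXO

Derivation:
Move 1: X drops in col 2, lands at row 4
Move 2: O drops in col 5, lands at row 4
Move 3: X drops in col 4, lands at row 4
Move 4: O drops in col 2, lands at row 3
Move 5: X drops in col 3, lands at row 4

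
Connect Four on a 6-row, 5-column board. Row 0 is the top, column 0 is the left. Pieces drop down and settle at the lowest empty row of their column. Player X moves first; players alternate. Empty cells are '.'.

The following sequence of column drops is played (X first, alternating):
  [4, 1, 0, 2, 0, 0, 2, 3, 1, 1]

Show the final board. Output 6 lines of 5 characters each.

Move 1: X drops in col 4, lands at row 5
Move 2: O drops in col 1, lands at row 5
Move 3: X drops in col 0, lands at row 5
Move 4: O drops in col 2, lands at row 5
Move 5: X drops in col 0, lands at row 4
Move 6: O drops in col 0, lands at row 3
Move 7: X drops in col 2, lands at row 4
Move 8: O drops in col 3, lands at row 5
Move 9: X drops in col 1, lands at row 4
Move 10: O drops in col 1, lands at row 3

Answer: .....
.....
.....
OO...
XXX..
XOOOX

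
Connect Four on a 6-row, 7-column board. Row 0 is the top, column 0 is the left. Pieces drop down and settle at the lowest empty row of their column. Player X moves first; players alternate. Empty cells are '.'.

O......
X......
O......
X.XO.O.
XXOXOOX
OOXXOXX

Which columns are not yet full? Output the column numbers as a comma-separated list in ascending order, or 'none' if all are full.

col 0: top cell = 'O' → FULL
col 1: top cell = '.' → open
col 2: top cell = '.' → open
col 3: top cell = '.' → open
col 4: top cell = '.' → open
col 5: top cell = '.' → open
col 6: top cell = '.' → open

Answer: 1,2,3,4,5,6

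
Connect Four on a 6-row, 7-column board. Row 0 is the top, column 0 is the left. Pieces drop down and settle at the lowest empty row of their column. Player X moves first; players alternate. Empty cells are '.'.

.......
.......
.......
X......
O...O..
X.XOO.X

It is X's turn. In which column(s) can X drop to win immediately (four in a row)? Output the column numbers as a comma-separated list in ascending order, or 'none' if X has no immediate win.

Answer: none

Derivation:
col 0: drop X → no win
col 1: drop X → no win
col 2: drop X → no win
col 3: drop X → no win
col 4: drop X → no win
col 5: drop X → no win
col 6: drop X → no win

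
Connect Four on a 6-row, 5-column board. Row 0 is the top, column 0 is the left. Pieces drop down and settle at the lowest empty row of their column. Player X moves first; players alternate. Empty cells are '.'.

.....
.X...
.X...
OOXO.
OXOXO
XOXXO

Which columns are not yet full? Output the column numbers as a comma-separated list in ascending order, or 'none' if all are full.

col 0: top cell = '.' → open
col 1: top cell = '.' → open
col 2: top cell = '.' → open
col 3: top cell = '.' → open
col 4: top cell = '.' → open

Answer: 0,1,2,3,4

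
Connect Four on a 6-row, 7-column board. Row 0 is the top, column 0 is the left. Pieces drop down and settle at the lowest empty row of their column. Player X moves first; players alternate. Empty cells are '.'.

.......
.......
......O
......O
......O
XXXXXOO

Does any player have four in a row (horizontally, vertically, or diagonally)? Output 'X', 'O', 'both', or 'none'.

both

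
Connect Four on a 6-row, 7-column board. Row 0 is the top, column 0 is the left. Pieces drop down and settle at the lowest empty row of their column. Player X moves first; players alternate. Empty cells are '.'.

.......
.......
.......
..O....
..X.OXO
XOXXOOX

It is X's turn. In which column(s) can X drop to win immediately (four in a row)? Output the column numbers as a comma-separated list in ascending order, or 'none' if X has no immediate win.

col 0: drop X → no win
col 1: drop X → no win
col 2: drop X → no win
col 3: drop X → no win
col 4: drop X → no win
col 5: drop X → no win
col 6: drop X → no win

Answer: none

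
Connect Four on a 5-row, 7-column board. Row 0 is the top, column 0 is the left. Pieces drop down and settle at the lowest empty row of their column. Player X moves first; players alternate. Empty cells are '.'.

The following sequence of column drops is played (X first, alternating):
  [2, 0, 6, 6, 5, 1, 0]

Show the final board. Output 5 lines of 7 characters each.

Answer: .......
.......
.......
X.....O
OOX..XX

Derivation:
Move 1: X drops in col 2, lands at row 4
Move 2: O drops in col 0, lands at row 4
Move 3: X drops in col 6, lands at row 4
Move 4: O drops in col 6, lands at row 3
Move 5: X drops in col 5, lands at row 4
Move 6: O drops in col 1, lands at row 4
Move 7: X drops in col 0, lands at row 3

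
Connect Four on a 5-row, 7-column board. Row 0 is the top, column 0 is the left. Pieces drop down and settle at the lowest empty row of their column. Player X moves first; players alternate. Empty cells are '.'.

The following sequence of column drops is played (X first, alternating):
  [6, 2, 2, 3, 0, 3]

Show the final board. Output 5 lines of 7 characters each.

Move 1: X drops in col 6, lands at row 4
Move 2: O drops in col 2, lands at row 4
Move 3: X drops in col 2, lands at row 3
Move 4: O drops in col 3, lands at row 4
Move 5: X drops in col 0, lands at row 4
Move 6: O drops in col 3, lands at row 3

Answer: .......
.......
.......
..XO...
X.OO..X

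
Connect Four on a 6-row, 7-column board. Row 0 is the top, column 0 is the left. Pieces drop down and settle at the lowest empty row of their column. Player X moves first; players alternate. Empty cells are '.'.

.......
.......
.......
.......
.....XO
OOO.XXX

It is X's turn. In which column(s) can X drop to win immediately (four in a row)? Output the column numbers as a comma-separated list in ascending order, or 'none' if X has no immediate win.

col 0: drop X → no win
col 1: drop X → no win
col 2: drop X → no win
col 3: drop X → WIN!
col 4: drop X → no win
col 5: drop X → no win
col 6: drop X → no win

Answer: 3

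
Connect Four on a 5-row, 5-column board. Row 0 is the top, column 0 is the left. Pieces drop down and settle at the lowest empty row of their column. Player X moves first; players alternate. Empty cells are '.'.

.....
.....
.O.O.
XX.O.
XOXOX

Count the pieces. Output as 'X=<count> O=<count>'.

X=5 O=5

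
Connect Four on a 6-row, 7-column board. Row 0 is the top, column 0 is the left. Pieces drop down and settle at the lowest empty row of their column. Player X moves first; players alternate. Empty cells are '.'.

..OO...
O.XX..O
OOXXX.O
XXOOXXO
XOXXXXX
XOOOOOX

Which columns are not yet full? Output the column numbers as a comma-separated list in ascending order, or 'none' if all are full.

col 0: top cell = '.' → open
col 1: top cell = '.' → open
col 2: top cell = 'O' → FULL
col 3: top cell = 'O' → FULL
col 4: top cell = '.' → open
col 5: top cell = '.' → open
col 6: top cell = '.' → open

Answer: 0,1,4,5,6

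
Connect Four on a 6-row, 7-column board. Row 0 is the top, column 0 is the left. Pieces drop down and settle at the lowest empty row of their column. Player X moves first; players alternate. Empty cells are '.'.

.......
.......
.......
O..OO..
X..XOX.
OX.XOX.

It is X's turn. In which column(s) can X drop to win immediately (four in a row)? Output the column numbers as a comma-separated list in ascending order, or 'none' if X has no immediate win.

col 0: drop X → no win
col 1: drop X → no win
col 2: drop X → no win
col 3: drop X → no win
col 4: drop X → no win
col 5: drop X → no win
col 6: drop X → no win

Answer: none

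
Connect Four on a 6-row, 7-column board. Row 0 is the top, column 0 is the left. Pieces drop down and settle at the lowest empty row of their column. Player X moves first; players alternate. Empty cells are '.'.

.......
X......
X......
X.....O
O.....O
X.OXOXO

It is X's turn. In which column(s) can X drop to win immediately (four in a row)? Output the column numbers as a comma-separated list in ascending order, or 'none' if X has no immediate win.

col 0: drop X → WIN!
col 1: drop X → no win
col 2: drop X → no win
col 3: drop X → no win
col 4: drop X → no win
col 5: drop X → no win
col 6: drop X → no win

Answer: 0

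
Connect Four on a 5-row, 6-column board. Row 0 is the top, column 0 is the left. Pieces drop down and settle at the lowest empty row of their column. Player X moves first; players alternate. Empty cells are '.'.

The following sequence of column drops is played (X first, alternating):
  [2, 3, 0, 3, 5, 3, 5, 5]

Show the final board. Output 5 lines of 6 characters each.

Answer: ......
......
...O.O
...O.X
X.XO.X

Derivation:
Move 1: X drops in col 2, lands at row 4
Move 2: O drops in col 3, lands at row 4
Move 3: X drops in col 0, lands at row 4
Move 4: O drops in col 3, lands at row 3
Move 5: X drops in col 5, lands at row 4
Move 6: O drops in col 3, lands at row 2
Move 7: X drops in col 5, lands at row 3
Move 8: O drops in col 5, lands at row 2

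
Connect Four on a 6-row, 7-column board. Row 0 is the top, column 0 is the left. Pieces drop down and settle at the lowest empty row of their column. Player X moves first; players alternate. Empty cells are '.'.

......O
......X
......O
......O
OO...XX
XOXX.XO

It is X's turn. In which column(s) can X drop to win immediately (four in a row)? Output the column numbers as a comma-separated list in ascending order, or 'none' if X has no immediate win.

col 0: drop X → no win
col 1: drop X → no win
col 2: drop X → no win
col 3: drop X → no win
col 4: drop X → WIN!
col 5: drop X → no win

Answer: 4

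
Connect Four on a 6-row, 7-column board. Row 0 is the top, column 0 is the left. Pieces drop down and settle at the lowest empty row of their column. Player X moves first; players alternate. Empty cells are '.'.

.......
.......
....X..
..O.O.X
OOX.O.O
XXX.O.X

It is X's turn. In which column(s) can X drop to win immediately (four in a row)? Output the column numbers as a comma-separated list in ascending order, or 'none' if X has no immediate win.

Answer: 3

Derivation:
col 0: drop X → no win
col 1: drop X → no win
col 2: drop X → no win
col 3: drop X → WIN!
col 4: drop X → no win
col 5: drop X → no win
col 6: drop X → no win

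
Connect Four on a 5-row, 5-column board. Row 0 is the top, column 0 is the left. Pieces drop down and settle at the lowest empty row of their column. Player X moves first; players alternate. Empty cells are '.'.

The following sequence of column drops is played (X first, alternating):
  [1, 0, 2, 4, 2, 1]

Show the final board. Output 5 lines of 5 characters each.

Move 1: X drops in col 1, lands at row 4
Move 2: O drops in col 0, lands at row 4
Move 3: X drops in col 2, lands at row 4
Move 4: O drops in col 4, lands at row 4
Move 5: X drops in col 2, lands at row 3
Move 6: O drops in col 1, lands at row 3

Answer: .....
.....
.....
.OX..
OXX.O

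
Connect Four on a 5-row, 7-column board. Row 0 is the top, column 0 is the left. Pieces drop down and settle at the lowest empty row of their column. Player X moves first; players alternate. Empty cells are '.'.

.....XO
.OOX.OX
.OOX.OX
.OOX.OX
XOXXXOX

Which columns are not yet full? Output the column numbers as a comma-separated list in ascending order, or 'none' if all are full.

col 0: top cell = '.' → open
col 1: top cell = '.' → open
col 2: top cell = '.' → open
col 3: top cell = '.' → open
col 4: top cell = '.' → open
col 5: top cell = 'X' → FULL
col 6: top cell = 'O' → FULL

Answer: 0,1,2,3,4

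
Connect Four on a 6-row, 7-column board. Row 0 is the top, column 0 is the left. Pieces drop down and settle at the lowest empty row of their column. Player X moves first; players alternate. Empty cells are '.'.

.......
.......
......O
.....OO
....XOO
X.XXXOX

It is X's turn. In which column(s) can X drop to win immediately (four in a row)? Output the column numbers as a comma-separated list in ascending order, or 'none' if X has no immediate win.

col 0: drop X → no win
col 1: drop X → WIN!
col 2: drop X → no win
col 3: drop X → no win
col 4: drop X → no win
col 5: drop X → no win
col 6: drop X → no win

Answer: 1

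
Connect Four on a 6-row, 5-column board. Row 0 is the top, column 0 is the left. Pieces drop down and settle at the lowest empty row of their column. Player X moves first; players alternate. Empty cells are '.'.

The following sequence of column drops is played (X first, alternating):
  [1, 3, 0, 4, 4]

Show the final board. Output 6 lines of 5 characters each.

Answer: .....
.....
.....
.....
....X
XX.OO

Derivation:
Move 1: X drops in col 1, lands at row 5
Move 2: O drops in col 3, lands at row 5
Move 3: X drops in col 0, lands at row 5
Move 4: O drops in col 4, lands at row 5
Move 5: X drops in col 4, lands at row 4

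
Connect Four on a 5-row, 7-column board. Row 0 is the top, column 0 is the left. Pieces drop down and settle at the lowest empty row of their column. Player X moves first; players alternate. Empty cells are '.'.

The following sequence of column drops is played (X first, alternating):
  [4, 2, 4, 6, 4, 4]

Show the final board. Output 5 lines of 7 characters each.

Move 1: X drops in col 4, lands at row 4
Move 2: O drops in col 2, lands at row 4
Move 3: X drops in col 4, lands at row 3
Move 4: O drops in col 6, lands at row 4
Move 5: X drops in col 4, lands at row 2
Move 6: O drops in col 4, lands at row 1

Answer: .......
....O..
....X..
....X..
..O.X.O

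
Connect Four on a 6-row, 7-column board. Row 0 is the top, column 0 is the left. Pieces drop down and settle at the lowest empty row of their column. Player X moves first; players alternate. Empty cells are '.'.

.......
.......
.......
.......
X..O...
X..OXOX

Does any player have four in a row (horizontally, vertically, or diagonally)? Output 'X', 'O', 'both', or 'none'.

none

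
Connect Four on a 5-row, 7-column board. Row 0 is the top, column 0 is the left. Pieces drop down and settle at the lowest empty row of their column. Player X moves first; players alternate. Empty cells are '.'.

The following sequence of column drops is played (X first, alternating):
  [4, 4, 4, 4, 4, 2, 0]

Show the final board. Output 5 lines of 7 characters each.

Answer: ....X..
....O..
....X..
....O..
X.O.X..

Derivation:
Move 1: X drops in col 4, lands at row 4
Move 2: O drops in col 4, lands at row 3
Move 3: X drops in col 4, lands at row 2
Move 4: O drops in col 4, lands at row 1
Move 5: X drops in col 4, lands at row 0
Move 6: O drops in col 2, lands at row 4
Move 7: X drops in col 0, lands at row 4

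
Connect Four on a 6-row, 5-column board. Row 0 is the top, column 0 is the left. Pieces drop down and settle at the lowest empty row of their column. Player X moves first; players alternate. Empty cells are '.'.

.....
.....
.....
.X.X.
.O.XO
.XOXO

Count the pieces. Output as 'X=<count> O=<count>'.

X=5 O=4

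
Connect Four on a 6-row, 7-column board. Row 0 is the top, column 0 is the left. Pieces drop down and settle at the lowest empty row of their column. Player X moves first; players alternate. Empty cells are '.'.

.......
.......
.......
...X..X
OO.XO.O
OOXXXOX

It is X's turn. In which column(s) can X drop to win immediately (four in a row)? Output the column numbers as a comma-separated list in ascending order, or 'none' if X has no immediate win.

Answer: 3

Derivation:
col 0: drop X → no win
col 1: drop X → no win
col 2: drop X → no win
col 3: drop X → WIN!
col 4: drop X → no win
col 5: drop X → no win
col 6: drop X → no win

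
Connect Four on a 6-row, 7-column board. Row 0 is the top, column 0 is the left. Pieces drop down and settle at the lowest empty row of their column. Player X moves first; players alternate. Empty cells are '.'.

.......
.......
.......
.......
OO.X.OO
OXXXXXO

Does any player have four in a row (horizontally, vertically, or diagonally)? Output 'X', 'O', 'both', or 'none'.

X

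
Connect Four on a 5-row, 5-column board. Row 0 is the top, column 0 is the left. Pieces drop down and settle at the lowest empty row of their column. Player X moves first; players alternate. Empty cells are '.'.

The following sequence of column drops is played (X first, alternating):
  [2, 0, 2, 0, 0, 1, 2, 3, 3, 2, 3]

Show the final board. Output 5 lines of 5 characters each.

Move 1: X drops in col 2, lands at row 4
Move 2: O drops in col 0, lands at row 4
Move 3: X drops in col 2, lands at row 3
Move 4: O drops in col 0, lands at row 3
Move 5: X drops in col 0, lands at row 2
Move 6: O drops in col 1, lands at row 4
Move 7: X drops in col 2, lands at row 2
Move 8: O drops in col 3, lands at row 4
Move 9: X drops in col 3, lands at row 3
Move 10: O drops in col 2, lands at row 1
Move 11: X drops in col 3, lands at row 2

Answer: .....
..O..
X.XX.
O.XX.
OOXO.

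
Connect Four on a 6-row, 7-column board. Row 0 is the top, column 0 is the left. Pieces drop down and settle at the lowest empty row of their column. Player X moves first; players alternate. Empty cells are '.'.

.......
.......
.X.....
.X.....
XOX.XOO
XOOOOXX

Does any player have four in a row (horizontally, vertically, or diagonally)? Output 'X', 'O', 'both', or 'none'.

O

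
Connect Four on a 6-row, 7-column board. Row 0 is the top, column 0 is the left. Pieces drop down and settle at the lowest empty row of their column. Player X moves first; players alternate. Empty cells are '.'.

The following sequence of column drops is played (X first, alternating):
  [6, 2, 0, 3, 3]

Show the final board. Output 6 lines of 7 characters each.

Answer: .......
.......
.......
.......
...X...
X.OO..X

Derivation:
Move 1: X drops in col 6, lands at row 5
Move 2: O drops in col 2, lands at row 5
Move 3: X drops in col 0, lands at row 5
Move 4: O drops in col 3, lands at row 5
Move 5: X drops in col 3, lands at row 4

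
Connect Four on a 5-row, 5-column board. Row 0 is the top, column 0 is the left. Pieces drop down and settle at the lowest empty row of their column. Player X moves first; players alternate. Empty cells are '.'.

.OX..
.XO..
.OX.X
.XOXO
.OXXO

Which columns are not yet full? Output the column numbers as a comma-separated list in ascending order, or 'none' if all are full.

Answer: 0,3,4

Derivation:
col 0: top cell = '.' → open
col 1: top cell = 'O' → FULL
col 2: top cell = 'X' → FULL
col 3: top cell = '.' → open
col 4: top cell = '.' → open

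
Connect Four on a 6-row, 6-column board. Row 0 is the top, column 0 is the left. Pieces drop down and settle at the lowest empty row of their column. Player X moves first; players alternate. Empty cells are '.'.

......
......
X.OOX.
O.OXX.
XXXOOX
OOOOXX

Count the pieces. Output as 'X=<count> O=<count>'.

X=10 O=10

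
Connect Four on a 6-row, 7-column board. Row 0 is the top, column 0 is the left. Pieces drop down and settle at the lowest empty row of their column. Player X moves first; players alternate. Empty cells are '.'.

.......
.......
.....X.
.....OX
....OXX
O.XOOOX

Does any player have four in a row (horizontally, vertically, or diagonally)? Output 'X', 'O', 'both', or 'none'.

none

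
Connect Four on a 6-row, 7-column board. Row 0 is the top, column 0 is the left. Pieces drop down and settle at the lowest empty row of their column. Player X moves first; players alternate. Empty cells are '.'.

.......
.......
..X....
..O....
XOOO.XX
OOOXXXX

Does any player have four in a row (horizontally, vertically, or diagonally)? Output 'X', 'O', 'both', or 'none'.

X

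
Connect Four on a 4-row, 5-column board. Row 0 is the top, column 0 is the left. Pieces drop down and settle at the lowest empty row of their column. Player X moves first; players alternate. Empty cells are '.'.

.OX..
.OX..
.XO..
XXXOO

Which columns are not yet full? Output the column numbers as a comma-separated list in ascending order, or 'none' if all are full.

col 0: top cell = '.' → open
col 1: top cell = 'O' → FULL
col 2: top cell = 'X' → FULL
col 3: top cell = '.' → open
col 4: top cell = '.' → open

Answer: 0,3,4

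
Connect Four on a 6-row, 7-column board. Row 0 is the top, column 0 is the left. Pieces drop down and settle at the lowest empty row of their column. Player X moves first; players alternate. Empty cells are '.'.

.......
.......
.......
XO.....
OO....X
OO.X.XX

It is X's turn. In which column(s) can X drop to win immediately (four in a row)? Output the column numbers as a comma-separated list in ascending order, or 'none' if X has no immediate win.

col 0: drop X → no win
col 1: drop X → no win
col 2: drop X → no win
col 3: drop X → no win
col 4: drop X → WIN!
col 5: drop X → no win
col 6: drop X → no win

Answer: 4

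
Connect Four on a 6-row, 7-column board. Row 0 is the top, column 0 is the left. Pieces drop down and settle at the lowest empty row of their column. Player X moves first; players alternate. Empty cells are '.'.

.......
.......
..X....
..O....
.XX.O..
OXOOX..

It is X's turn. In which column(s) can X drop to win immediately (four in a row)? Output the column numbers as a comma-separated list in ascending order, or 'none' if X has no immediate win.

col 0: drop X → no win
col 1: drop X → no win
col 2: drop X → no win
col 3: drop X → no win
col 4: drop X → no win
col 5: drop X → no win
col 6: drop X → no win

Answer: none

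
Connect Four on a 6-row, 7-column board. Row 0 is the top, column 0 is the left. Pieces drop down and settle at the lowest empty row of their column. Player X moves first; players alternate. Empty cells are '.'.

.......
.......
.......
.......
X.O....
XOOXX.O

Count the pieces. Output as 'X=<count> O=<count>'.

X=4 O=4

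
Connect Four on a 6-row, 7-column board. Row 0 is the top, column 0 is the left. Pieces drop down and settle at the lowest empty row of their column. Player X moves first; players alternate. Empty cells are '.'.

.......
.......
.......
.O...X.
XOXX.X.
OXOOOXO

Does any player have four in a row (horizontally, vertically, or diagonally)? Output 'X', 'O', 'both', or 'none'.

none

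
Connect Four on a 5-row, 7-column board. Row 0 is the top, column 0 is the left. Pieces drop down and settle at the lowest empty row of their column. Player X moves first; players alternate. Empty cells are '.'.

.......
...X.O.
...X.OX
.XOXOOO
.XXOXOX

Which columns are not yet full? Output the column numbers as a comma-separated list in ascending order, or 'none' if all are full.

col 0: top cell = '.' → open
col 1: top cell = '.' → open
col 2: top cell = '.' → open
col 3: top cell = '.' → open
col 4: top cell = '.' → open
col 5: top cell = '.' → open
col 6: top cell = '.' → open

Answer: 0,1,2,3,4,5,6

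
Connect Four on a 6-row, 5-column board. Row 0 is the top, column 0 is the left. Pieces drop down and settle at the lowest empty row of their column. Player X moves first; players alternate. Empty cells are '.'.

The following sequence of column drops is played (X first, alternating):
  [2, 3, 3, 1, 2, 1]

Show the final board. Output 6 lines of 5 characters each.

Answer: .....
.....
.....
.....
.OXX.
.OXO.

Derivation:
Move 1: X drops in col 2, lands at row 5
Move 2: O drops in col 3, lands at row 5
Move 3: X drops in col 3, lands at row 4
Move 4: O drops in col 1, lands at row 5
Move 5: X drops in col 2, lands at row 4
Move 6: O drops in col 1, lands at row 4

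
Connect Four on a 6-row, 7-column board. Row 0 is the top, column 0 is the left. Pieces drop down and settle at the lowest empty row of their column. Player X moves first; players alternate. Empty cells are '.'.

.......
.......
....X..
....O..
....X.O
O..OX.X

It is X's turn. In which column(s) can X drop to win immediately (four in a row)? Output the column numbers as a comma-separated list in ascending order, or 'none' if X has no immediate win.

col 0: drop X → no win
col 1: drop X → no win
col 2: drop X → no win
col 3: drop X → no win
col 4: drop X → no win
col 5: drop X → no win
col 6: drop X → no win

Answer: none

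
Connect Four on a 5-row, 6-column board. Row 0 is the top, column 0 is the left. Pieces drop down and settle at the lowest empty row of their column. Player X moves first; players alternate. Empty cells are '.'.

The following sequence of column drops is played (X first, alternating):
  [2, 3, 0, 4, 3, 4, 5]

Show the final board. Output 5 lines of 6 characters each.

Answer: ......
......
......
...XO.
X.XOOX

Derivation:
Move 1: X drops in col 2, lands at row 4
Move 2: O drops in col 3, lands at row 4
Move 3: X drops in col 0, lands at row 4
Move 4: O drops in col 4, lands at row 4
Move 5: X drops in col 3, lands at row 3
Move 6: O drops in col 4, lands at row 3
Move 7: X drops in col 5, lands at row 4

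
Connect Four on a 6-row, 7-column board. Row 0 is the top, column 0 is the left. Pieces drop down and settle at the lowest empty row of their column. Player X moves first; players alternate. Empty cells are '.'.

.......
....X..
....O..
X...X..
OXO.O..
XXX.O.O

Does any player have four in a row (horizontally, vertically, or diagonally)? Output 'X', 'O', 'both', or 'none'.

none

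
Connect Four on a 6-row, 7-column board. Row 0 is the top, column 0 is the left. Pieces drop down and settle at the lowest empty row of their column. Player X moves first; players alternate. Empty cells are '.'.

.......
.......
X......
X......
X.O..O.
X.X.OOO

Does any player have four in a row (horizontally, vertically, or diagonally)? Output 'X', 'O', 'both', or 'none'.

X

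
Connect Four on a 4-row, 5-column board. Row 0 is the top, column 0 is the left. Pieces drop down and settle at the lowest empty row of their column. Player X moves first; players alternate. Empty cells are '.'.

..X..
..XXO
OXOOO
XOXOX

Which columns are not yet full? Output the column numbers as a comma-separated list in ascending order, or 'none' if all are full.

col 0: top cell = '.' → open
col 1: top cell = '.' → open
col 2: top cell = 'X' → FULL
col 3: top cell = '.' → open
col 4: top cell = '.' → open

Answer: 0,1,3,4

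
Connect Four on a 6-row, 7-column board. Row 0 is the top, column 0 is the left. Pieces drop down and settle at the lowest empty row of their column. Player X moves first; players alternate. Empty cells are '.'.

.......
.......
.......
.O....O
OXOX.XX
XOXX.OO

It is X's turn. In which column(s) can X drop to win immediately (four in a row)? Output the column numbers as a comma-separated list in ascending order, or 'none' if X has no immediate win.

Answer: none

Derivation:
col 0: drop X → no win
col 1: drop X → no win
col 2: drop X → no win
col 3: drop X → no win
col 4: drop X → no win
col 5: drop X → no win
col 6: drop X → no win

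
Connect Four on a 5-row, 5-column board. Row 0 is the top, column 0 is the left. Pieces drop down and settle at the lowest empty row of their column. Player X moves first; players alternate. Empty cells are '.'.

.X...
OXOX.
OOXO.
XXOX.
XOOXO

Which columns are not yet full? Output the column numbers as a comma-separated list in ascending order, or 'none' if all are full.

Answer: 0,2,3,4

Derivation:
col 0: top cell = '.' → open
col 1: top cell = 'X' → FULL
col 2: top cell = '.' → open
col 3: top cell = '.' → open
col 4: top cell = '.' → open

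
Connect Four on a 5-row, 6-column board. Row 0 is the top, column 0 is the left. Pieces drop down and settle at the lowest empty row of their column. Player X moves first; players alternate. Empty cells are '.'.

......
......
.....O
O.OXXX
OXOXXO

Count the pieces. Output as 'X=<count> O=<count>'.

X=6 O=6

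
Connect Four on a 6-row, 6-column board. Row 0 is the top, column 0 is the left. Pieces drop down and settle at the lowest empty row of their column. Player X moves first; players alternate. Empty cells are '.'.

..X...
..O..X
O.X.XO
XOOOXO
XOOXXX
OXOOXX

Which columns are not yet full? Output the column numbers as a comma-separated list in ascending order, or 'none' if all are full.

col 0: top cell = '.' → open
col 1: top cell = '.' → open
col 2: top cell = 'X' → FULL
col 3: top cell = '.' → open
col 4: top cell = '.' → open
col 5: top cell = '.' → open

Answer: 0,1,3,4,5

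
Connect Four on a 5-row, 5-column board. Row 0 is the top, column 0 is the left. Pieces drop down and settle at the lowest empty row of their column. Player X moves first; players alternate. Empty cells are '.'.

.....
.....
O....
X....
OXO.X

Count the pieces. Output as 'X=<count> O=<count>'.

X=3 O=3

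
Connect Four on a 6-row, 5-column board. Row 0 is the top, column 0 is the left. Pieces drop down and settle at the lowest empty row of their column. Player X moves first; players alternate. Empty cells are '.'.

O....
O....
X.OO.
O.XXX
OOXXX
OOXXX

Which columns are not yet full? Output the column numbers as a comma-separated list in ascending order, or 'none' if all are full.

col 0: top cell = 'O' → FULL
col 1: top cell = '.' → open
col 2: top cell = '.' → open
col 3: top cell = '.' → open
col 4: top cell = '.' → open

Answer: 1,2,3,4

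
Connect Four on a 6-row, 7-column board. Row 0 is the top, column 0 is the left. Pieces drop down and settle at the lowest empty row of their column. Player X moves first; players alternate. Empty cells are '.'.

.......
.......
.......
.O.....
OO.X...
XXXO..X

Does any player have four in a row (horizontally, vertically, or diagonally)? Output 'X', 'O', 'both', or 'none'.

none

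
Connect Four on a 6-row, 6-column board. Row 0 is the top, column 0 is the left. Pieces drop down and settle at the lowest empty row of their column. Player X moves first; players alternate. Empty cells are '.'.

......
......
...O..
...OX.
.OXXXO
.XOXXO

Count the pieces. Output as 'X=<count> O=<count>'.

X=7 O=6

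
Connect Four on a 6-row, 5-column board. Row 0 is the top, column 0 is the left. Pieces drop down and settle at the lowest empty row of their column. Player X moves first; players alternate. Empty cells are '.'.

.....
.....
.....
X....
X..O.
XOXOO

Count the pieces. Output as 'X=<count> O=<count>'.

X=4 O=4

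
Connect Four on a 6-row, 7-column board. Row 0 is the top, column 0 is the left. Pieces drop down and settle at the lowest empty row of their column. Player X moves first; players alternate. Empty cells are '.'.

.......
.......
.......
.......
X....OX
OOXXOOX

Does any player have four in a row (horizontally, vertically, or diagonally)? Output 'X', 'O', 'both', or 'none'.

none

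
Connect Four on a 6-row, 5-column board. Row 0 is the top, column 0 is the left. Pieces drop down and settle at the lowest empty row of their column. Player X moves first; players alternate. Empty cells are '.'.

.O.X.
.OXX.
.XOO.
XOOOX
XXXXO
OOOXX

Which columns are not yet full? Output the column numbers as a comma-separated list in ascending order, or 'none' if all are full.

Answer: 0,2,4

Derivation:
col 0: top cell = '.' → open
col 1: top cell = 'O' → FULL
col 2: top cell = '.' → open
col 3: top cell = 'X' → FULL
col 4: top cell = '.' → open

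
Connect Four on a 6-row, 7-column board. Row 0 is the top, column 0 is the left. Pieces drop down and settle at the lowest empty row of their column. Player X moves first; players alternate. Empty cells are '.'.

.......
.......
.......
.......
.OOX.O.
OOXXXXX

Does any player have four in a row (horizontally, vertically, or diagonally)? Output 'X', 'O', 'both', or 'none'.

X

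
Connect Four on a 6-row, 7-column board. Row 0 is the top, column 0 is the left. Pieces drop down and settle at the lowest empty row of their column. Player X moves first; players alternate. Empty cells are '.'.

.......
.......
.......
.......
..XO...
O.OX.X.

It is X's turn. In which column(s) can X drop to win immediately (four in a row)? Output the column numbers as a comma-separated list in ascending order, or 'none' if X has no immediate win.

col 0: drop X → no win
col 1: drop X → no win
col 2: drop X → no win
col 3: drop X → no win
col 4: drop X → no win
col 5: drop X → no win
col 6: drop X → no win

Answer: none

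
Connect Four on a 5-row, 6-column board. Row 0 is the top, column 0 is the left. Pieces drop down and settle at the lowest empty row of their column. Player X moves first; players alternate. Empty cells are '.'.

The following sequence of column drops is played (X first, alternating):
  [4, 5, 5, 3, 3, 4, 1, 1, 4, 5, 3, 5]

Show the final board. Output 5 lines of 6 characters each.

Answer: ......
.....O
...XXO
.O.XOX
.X.OXO

Derivation:
Move 1: X drops in col 4, lands at row 4
Move 2: O drops in col 5, lands at row 4
Move 3: X drops in col 5, lands at row 3
Move 4: O drops in col 3, lands at row 4
Move 5: X drops in col 3, lands at row 3
Move 6: O drops in col 4, lands at row 3
Move 7: X drops in col 1, lands at row 4
Move 8: O drops in col 1, lands at row 3
Move 9: X drops in col 4, lands at row 2
Move 10: O drops in col 5, lands at row 2
Move 11: X drops in col 3, lands at row 2
Move 12: O drops in col 5, lands at row 1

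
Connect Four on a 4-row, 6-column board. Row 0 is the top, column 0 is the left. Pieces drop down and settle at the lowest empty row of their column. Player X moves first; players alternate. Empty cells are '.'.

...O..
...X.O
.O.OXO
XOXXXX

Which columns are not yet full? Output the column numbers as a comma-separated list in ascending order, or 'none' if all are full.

Answer: 0,1,2,4,5

Derivation:
col 0: top cell = '.' → open
col 1: top cell = '.' → open
col 2: top cell = '.' → open
col 3: top cell = 'O' → FULL
col 4: top cell = '.' → open
col 5: top cell = '.' → open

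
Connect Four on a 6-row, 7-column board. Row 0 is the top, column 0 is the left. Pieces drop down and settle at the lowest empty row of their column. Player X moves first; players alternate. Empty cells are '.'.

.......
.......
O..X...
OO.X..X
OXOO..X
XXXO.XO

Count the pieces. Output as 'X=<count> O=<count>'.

X=9 O=8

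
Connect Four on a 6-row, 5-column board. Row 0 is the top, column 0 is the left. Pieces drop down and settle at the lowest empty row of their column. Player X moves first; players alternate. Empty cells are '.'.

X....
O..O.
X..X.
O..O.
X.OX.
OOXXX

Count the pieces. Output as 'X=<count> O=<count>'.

X=8 O=7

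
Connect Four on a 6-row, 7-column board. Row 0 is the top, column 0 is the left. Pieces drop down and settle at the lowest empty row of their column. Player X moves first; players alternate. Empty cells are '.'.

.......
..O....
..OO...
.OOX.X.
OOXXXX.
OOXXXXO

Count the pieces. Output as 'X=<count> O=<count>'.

X=10 O=10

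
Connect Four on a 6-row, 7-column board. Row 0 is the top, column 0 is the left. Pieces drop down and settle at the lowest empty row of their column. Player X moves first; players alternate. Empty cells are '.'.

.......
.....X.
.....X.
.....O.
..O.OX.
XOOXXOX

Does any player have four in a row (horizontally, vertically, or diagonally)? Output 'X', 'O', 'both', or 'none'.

none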